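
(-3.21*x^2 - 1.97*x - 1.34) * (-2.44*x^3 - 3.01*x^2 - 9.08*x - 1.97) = 7.8324*x^5 + 14.4689*x^4 + 38.3461*x^3 + 28.2447*x^2 + 16.0481*x + 2.6398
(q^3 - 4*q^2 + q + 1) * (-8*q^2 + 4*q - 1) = -8*q^5 + 36*q^4 - 25*q^3 + 3*q - 1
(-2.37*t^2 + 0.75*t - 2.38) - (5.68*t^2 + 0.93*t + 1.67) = -8.05*t^2 - 0.18*t - 4.05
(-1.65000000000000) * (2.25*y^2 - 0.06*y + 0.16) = -3.7125*y^2 + 0.099*y - 0.264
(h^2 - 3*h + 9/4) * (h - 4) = h^3 - 7*h^2 + 57*h/4 - 9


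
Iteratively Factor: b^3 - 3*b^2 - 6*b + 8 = (b + 2)*(b^2 - 5*b + 4) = (b - 4)*(b + 2)*(b - 1)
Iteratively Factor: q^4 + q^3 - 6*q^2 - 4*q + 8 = (q + 2)*(q^3 - q^2 - 4*q + 4) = (q - 1)*(q + 2)*(q^2 - 4) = (q - 2)*(q - 1)*(q + 2)*(q + 2)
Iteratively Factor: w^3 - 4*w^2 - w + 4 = (w - 1)*(w^2 - 3*w - 4) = (w - 4)*(w - 1)*(w + 1)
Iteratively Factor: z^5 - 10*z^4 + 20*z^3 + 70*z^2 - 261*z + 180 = (z + 3)*(z^4 - 13*z^3 + 59*z^2 - 107*z + 60) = (z - 5)*(z + 3)*(z^3 - 8*z^2 + 19*z - 12) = (z - 5)*(z - 4)*(z + 3)*(z^2 - 4*z + 3) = (z - 5)*(z - 4)*(z - 1)*(z + 3)*(z - 3)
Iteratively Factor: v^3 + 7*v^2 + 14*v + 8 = (v + 2)*(v^2 + 5*v + 4) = (v + 1)*(v + 2)*(v + 4)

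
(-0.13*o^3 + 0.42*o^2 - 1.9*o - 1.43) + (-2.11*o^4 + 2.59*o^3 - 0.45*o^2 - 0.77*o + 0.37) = -2.11*o^4 + 2.46*o^3 - 0.03*o^2 - 2.67*o - 1.06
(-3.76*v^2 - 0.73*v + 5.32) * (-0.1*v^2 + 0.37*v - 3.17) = 0.376*v^4 - 1.3182*v^3 + 11.1171*v^2 + 4.2825*v - 16.8644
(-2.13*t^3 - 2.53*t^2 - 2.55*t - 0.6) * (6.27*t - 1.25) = -13.3551*t^4 - 13.2006*t^3 - 12.826*t^2 - 0.5745*t + 0.75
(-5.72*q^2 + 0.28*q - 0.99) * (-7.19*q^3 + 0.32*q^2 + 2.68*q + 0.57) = 41.1268*q^5 - 3.8436*q^4 - 8.1219*q^3 - 2.8268*q^2 - 2.4936*q - 0.5643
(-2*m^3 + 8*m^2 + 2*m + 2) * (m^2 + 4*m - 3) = -2*m^5 + 40*m^3 - 14*m^2 + 2*m - 6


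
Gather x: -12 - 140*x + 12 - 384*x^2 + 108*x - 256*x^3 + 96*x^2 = -256*x^3 - 288*x^2 - 32*x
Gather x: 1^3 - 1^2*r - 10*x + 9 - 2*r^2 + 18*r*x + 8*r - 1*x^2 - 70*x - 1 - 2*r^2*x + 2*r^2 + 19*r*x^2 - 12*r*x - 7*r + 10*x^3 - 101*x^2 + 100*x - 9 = 10*x^3 + x^2*(19*r - 102) + x*(-2*r^2 + 6*r + 20)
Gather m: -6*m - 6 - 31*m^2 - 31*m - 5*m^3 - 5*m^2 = -5*m^3 - 36*m^2 - 37*m - 6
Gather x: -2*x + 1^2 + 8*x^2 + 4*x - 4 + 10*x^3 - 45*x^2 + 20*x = 10*x^3 - 37*x^2 + 22*x - 3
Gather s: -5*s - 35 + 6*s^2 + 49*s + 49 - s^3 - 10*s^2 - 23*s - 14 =-s^3 - 4*s^2 + 21*s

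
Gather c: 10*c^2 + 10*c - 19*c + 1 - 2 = 10*c^2 - 9*c - 1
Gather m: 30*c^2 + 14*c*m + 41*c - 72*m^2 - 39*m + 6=30*c^2 + 41*c - 72*m^2 + m*(14*c - 39) + 6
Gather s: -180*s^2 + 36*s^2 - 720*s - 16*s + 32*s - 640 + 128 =-144*s^2 - 704*s - 512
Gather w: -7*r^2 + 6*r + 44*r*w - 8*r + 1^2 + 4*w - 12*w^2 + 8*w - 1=-7*r^2 - 2*r - 12*w^2 + w*(44*r + 12)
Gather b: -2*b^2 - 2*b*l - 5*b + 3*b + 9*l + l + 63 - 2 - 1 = -2*b^2 + b*(-2*l - 2) + 10*l + 60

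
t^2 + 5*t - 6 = (t - 1)*(t + 6)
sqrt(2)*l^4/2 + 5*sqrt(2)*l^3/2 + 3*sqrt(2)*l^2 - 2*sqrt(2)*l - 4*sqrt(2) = (l - 1)*(l + 2)^2*(sqrt(2)*l/2 + sqrt(2))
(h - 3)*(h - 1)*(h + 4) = h^3 - 13*h + 12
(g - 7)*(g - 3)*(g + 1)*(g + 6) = g^4 - 3*g^3 - 43*g^2 + 87*g + 126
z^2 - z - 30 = (z - 6)*(z + 5)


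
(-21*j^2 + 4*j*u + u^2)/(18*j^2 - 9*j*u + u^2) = (7*j + u)/(-6*j + u)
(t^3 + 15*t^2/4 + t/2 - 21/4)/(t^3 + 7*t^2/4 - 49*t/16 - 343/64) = 16*(t^2 + 2*t - 3)/(16*t^2 - 49)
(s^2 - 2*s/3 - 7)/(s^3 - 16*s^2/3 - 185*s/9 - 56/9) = 3*(s - 3)/(3*s^2 - 23*s - 8)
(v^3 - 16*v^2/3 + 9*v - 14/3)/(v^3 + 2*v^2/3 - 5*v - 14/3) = (v^2 - 3*v + 2)/(v^2 + 3*v + 2)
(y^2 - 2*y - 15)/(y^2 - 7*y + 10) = (y + 3)/(y - 2)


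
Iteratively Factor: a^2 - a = (a)*(a - 1)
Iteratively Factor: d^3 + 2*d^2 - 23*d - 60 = (d - 5)*(d^2 + 7*d + 12) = (d - 5)*(d + 3)*(d + 4)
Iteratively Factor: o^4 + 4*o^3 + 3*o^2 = (o + 3)*(o^3 + o^2) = (o + 1)*(o + 3)*(o^2) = o*(o + 1)*(o + 3)*(o)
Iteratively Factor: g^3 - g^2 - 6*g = (g)*(g^2 - g - 6) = g*(g - 3)*(g + 2)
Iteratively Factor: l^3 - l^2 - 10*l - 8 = (l - 4)*(l^2 + 3*l + 2) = (l - 4)*(l + 1)*(l + 2)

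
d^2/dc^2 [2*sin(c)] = -2*sin(c)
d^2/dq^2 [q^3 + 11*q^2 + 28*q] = 6*q + 22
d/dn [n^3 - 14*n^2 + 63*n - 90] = 3*n^2 - 28*n + 63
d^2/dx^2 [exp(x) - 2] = exp(x)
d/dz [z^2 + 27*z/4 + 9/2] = 2*z + 27/4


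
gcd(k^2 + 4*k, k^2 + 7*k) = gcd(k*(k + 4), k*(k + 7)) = k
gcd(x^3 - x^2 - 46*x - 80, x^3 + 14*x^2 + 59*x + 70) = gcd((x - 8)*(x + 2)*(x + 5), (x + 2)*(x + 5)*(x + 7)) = x^2 + 7*x + 10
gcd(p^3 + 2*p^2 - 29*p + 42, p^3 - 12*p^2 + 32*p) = 1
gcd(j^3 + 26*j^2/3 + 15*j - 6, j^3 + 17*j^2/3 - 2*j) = j^2 + 17*j/3 - 2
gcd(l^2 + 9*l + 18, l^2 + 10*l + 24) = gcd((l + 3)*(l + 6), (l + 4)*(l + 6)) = l + 6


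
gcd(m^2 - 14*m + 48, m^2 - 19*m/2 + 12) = m - 8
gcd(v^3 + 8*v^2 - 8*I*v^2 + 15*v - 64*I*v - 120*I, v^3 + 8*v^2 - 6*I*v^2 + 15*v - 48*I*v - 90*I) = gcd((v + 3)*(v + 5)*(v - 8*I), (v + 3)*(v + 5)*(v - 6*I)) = v^2 + 8*v + 15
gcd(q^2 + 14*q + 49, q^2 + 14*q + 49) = q^2 + 14*q + 49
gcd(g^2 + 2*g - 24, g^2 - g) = 1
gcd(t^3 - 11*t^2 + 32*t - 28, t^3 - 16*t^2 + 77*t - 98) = t^2 - 9*t + 14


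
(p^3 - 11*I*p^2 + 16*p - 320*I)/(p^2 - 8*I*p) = p - 3*I + 40/p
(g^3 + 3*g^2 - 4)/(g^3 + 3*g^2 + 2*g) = (g^2 + g - 2)/(g*(g + 1))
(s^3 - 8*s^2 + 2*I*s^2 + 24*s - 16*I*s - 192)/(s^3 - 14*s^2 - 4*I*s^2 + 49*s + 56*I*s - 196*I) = (s^2 + s*(-8 + 6*I) - 48*I)/(s^2 - 14*s + 49)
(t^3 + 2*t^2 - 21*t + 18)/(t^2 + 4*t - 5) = (t^2 + 3*t - 18)/(t + 5)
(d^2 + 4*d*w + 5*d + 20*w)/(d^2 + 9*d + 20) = (d + 4*w)/(d + 4)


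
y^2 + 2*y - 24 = (y - 4)*(y + 6)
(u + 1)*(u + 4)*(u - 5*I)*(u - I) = u^4 + 5*u^3 - 6*I*u^3 - u^2 - 30*I*u^2 - 25*u - 24*I*u - 20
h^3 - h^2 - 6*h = h*(h - 3)*(h + 2)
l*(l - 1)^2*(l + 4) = l^4 + 2*l^3 - 7*l^2 + 4*l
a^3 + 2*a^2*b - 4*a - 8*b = (a - 2)*(a + 2)*(a + 2*b)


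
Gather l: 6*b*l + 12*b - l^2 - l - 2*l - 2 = 12*b - l^2 + l*(6*b - 3) - 2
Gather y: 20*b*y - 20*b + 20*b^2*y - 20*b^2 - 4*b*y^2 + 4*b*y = -20*b^2 - 4*b*y^2 - 20*b + y*(20*b^2 + 24*b)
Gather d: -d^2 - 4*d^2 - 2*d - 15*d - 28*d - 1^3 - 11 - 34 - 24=-5*d^2 - 45*d - 70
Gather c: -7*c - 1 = -7*c - 1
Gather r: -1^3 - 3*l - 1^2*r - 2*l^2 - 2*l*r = -2*l^2 - 3*l + r*(-2*l - 1) - 1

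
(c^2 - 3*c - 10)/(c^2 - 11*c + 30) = (c + 2)/(c - 6)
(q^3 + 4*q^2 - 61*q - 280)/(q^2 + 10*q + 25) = (q^2 - q - 56)/(q + 5)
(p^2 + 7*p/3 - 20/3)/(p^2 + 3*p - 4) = (p - 5/3)/(p - 1)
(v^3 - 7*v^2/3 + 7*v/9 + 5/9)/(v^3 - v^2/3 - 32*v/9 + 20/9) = (3*v^2 - 2*v - 1)/(3*v^2 + 4*v - 4)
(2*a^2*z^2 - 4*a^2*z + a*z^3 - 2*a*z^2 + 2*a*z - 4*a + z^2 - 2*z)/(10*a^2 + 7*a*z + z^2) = (a*z^2 - 2*a*z + z - 2)/(5*a + z)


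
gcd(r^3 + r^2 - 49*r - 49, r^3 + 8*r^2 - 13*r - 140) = r + 7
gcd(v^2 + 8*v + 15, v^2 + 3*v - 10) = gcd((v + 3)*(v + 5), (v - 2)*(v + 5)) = v + 5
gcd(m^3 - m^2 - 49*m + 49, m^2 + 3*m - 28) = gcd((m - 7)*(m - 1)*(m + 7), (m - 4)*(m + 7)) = m + 7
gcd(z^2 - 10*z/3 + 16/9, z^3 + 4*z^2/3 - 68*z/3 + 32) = z - 8/3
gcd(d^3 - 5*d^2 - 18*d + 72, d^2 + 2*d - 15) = d - 3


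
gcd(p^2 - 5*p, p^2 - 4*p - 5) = p - 5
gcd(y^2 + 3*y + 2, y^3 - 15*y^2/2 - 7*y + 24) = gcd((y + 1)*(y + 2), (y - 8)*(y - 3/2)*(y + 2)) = y + 2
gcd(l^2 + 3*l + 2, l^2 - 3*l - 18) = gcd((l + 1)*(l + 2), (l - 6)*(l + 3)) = 1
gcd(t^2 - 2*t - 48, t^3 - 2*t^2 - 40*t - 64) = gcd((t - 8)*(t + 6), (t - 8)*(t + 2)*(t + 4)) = t - 8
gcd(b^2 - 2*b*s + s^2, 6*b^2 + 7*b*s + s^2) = 1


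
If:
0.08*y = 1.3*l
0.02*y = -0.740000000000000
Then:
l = -2.28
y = -37.00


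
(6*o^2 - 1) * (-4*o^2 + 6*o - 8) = -24*o^4 + 36*o^3 - 44*o^2 - 6*o + 8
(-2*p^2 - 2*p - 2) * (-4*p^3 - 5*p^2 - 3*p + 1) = 8*p^5 + 18*p^4 + 24*p^3 + 14*p^2 + 4*p - 2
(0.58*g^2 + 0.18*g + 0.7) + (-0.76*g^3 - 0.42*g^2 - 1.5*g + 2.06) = -0.76*g^3 + 0.16*g^2 - 1.32*g + 2.76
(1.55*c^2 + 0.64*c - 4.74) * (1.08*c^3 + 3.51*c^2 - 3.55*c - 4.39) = 1.674*c^5 + 6.1317*c^4 - 8.3753*c^3 - 25.7139*c^2 + 14.0174*c + 20.8086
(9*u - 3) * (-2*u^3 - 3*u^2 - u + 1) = -18*u^4 - 21*u^3 + 12*u - 3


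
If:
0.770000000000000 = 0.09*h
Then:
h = 8.56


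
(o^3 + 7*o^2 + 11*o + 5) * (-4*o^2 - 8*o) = -4*o^5 - 36*o^4 - 100*o^3 - 108*o^2 - 40*o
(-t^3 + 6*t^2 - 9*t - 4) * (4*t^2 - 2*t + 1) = -4*t^5 + 26*t^4 - 49*t^3 + 8*t^2 - t - 4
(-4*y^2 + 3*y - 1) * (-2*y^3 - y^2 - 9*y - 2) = 8*y^5 - 2*y^4 + 35*y^3 - 18*y^2 + 3*y + 2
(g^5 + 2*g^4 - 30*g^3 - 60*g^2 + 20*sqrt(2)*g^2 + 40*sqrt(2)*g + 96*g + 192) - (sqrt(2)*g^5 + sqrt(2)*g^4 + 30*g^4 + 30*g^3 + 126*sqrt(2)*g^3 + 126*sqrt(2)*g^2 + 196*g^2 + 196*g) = -sqrt(2)*g^5 + g^5 - 28*g^4 - sqrt(2)*g^4 - 126*sqrt(2)*g^3 - 60*g^3 - 256*g^2 - 106*sqrt(2)*g^2 - 100*g + 40*sqrt(2)*g + 192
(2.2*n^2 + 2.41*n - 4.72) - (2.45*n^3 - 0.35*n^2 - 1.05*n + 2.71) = -2.45*n^3 + 2.55*n^2 + 3.46*n - 7.43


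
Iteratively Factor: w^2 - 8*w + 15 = (w - 5)*(w - 3)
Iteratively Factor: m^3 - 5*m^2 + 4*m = (m - 4)*(m^2 - m) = m*(m - 4)*(m - 1)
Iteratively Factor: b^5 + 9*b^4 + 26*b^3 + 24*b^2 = (b)*(b^4 + 9*b^3 + 26*b^2 + 24*b) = b*(b + 2)*(b^3 + 7*b^2 + 12*b) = b^2*(b + 2)*(b^2 + 7*b + 12) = b^2*(b + 2)*(b + 3)*(b + 4)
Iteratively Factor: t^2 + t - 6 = (t + 3)*(t - 2)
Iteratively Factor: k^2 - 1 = (k - 1)*(k + 1)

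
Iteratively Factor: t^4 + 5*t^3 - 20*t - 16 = (t + 4)*(t^3 + t^2 - 4*t - 4) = (t + 2)*(t + 4)*(t^2 - t - 2) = (t - 2)*(t + 2)*(t + 4)*(t + 1)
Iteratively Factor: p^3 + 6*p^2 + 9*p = (p + 3)*(p^2 + 3*p) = (p + 3)^2*(p)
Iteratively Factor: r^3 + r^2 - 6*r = (r)*(r^2 + r - 6) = r*(r - 2)*(r + 3)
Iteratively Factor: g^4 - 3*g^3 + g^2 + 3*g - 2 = (g - 1)*(g^3 - 2*g^2 - g + 2) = (g - 2)*(g - 1)*(g^2 - 1) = (g - 2)*(g - 1)*(g + 1)*(g - 1)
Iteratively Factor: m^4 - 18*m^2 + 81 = (m + 3)*(m^3 - 3*m^2 - 9*m + 27) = (m + 3)^2*(m^2 - 6*m + 9) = (m - 3)*(m + 3)^2*(m - 3)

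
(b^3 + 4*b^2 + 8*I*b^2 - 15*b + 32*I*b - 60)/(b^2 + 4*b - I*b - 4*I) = (b^2 + 8*I*b - 15)/(b - I)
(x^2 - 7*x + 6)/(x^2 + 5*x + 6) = (x^2 - 7*x + 6)/(x^2 + 5*x + 6)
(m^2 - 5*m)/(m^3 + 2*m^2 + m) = (m - 5)/(m^2 + 2*m + 1)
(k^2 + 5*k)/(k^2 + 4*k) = (k + 5)/(k + 4)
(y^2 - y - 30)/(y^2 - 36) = (y + 5)/(y + 6)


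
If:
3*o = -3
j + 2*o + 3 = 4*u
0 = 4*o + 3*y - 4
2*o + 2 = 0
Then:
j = 4*u - 1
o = -1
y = 8/3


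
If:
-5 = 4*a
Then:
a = -5/4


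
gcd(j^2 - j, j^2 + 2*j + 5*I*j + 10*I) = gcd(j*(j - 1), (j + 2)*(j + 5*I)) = 1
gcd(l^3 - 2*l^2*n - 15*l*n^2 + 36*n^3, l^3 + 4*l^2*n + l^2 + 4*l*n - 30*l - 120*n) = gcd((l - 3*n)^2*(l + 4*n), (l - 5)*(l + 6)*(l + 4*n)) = l + 4*n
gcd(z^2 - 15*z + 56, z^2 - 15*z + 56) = z^2 - 15*z + 56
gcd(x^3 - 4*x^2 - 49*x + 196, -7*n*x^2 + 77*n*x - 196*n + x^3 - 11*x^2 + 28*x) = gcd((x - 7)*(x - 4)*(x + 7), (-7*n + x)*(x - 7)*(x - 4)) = x^2 - 11*x + 28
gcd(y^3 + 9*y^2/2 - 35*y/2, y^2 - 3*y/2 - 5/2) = y - 5/2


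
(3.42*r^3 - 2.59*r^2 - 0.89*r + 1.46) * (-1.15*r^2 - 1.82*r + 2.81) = -3.933*r^5 - 3.2459*r^4 + 15.3475*r^3 - 7.3371*r^2 - 5.1581*r + 4.1026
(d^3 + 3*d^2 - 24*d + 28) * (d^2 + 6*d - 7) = d^5 + 9*d^4 - 13*d^3 - 137*d^2 + 336*d - 196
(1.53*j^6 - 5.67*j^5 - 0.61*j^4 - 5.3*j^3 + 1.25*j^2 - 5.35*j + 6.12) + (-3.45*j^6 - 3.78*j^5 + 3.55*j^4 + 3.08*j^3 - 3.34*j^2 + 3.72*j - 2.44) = -1.92*j^6 - 9.45*j^5 + 2.94*j^4 - 2.22*j^3 - 2.09*j^2 - 1.63*j + 3.68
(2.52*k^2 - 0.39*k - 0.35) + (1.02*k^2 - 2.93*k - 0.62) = 3.54*k^2 - 3.32*k - 0.97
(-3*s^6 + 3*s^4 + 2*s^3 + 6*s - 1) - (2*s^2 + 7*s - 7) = -3*s^6 + 3*s^4 + 2*s^3 - 2*s^2 - s + 6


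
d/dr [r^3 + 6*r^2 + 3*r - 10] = 3*r^2 + 12*r + 3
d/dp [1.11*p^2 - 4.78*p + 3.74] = 2.22*p - 4.78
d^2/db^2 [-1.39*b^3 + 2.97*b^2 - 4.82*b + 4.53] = 5.94 - 8.34*b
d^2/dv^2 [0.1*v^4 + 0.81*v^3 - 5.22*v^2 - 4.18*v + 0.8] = 1.2*v^2 + 4.86*v - 10.44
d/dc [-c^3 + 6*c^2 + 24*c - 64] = -3*c^2 + 12*c + 24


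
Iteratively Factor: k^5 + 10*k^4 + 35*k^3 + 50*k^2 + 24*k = (k + 3)*(k^4 + 7*k^3 + 14*k^2 + 8*k) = k*(k + 3)*(k^3 + 7*k^2 + 14*k + 8) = k*(k + 2)*(k + 3)*(k^2 + 5*k + 4) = k*(k + 2)*(k + 3)*(k + 4)*(k + 1)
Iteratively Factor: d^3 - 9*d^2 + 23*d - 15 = (d - 5)*(d^2 - 4*d + 3) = (d - 5)*(d - 1)*(d - 3)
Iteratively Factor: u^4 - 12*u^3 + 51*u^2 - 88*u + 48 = (u - 4)*(u^3 - 8*u^2 + 19*u - 12) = (u - 4)*(u - 1)*(u^2 - 7*u + 12) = (u - 4)^2*(u - 1)*(u - 3)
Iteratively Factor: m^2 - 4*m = (m - 4)*(m)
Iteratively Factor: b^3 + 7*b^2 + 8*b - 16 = (b + 4)*(b^2 + 3*b - 4) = (b + 4)^2*(b - 1)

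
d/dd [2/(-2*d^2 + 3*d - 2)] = 2*(4*d - 3)/(2*d^2 - 3*d + 2)^2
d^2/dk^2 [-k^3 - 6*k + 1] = -6*k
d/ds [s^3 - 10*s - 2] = 3*s^2 - 10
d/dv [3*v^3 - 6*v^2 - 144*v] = 9*v^2 - 12*v - 144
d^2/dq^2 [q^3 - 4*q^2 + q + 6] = 6*q - 8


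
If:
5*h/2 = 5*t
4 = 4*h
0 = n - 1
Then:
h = 1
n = 1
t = 1/2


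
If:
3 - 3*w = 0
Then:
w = 1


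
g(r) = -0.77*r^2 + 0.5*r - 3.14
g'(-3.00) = 5.12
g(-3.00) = -11.57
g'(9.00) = -13.36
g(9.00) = -61.01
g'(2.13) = -2.78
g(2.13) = -5.57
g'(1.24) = -1.41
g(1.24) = -3.70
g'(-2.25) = 3.96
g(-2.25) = -8.16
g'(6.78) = -9.94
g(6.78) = -35.15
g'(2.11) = -2.75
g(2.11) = -5.51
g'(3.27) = -4.54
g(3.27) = -9.74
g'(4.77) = -6.85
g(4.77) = -18.27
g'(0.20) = 0.19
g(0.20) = -3.07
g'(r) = 0.5 - 1.54*r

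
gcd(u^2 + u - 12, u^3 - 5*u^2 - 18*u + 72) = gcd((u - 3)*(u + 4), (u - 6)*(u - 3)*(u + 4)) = u^2 + u - 12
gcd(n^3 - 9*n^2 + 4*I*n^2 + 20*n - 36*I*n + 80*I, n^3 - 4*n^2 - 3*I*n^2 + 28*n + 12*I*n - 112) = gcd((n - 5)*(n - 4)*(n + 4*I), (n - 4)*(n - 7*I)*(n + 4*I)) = n^2 + n*(-4 + 4*I) - 16*I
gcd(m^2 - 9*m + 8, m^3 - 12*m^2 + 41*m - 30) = m - 1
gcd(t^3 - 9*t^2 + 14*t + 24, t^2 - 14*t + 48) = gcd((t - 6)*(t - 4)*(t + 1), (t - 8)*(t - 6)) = t - 6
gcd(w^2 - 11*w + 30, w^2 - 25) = w - 5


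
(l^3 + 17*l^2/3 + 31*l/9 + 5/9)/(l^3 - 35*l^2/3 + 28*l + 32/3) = (3*l^2 + 16*l + 5)/(3*(l^2 - 12*l + 32))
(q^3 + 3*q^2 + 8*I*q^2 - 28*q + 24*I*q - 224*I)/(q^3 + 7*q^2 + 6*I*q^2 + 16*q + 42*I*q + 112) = (q - 4)/(q - 2*I)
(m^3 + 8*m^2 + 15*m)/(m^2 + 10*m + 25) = m*(m + 3)/(m + 5)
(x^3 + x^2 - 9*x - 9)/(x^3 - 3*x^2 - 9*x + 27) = (x + 1)/(x - 3)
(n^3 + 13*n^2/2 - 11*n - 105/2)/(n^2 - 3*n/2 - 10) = (n^2 + 4*n - 21)/(n - 4)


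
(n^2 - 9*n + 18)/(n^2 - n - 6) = (n - 6)/(n + 2)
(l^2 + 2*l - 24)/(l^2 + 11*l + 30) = (l - 4)/(l + 5)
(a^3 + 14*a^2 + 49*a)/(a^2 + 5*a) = (a^2 + 14*a + 49)/(a + 5)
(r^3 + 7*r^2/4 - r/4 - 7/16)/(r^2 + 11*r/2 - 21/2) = (16*r^3 + 28*r^2 - 4*r - 7)/(8*(2*r^2 + 11*r - 21))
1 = 1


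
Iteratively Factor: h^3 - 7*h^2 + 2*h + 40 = (h - 4)*(h^2 - 3*h - 10) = (h - 4)*(h + 2)*(h - 5)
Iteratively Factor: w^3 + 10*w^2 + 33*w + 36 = (w + 3)*(w^2 + 7*w + 12) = (w + 3)*(w + 4)*(w + 3)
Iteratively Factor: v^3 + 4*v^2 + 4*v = (v + 2)*(v^2 + 2*v) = (v + 2)^2*(v)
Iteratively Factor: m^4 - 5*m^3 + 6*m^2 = (m)*(m^3 - 5*m^2 + 6*m) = m^2*(m^2 - 5*m + 6) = m^2*(m - 3)*(m - 2)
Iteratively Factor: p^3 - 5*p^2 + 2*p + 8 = (p + 1)*(p^2 - 6*p + 8) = (p - 4)*(p + 1)*(p - 2)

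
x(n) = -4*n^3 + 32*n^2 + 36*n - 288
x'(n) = -12*n^2 + 64*n + 36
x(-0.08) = -290.67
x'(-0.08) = 30.80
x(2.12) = -105.97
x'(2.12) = 117.75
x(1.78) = -145.09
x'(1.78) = 111.90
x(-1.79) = -226.97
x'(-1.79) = -117.01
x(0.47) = -264.43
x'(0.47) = 63.43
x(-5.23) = 971.24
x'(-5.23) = -626.95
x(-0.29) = -295.65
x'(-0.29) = 16.43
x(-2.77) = -57.17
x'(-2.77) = -233.35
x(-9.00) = 4896.00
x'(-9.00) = -1512.00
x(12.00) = -2160.00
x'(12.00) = -924.00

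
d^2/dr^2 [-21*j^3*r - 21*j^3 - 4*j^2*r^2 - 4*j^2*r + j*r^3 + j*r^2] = 2*j*(-4*j + 3*r + 1)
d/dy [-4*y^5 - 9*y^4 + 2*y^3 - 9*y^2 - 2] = 2*y*(-10*y^3 - 18*y^2 + 3*y - 9)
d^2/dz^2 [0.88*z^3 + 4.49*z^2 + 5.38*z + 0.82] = 5.28*z + 8.98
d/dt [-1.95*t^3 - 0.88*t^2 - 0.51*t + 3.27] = -5.85*t^2 - 1.76*t - 0.51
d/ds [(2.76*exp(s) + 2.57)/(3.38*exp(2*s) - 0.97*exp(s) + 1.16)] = (-9.3288*exp(2*s) - 17.3732*exp(s) + 5.6945)*exp(s)/(11.4244*exp(4*s) - 6.5572*exp(3*s) + 8.7825*exp(2*s) - 2.2504*exp(s) + 1.3456)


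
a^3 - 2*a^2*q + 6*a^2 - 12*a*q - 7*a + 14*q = (a - 1)*(a + 7)*(a - 2*q)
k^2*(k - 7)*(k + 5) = k^4 - 2*k^3 - 35*k^2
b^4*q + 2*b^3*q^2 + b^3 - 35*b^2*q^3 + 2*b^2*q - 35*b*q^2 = b*(b - 5*q)*(b + 7*q)*(b*q + 1)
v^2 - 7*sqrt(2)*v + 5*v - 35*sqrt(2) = (v + 5)*(v - 7*sqrt(2))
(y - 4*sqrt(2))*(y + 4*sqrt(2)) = y^2 - 32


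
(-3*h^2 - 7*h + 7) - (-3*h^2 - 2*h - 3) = 10 - 5*h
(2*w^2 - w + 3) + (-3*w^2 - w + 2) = -w^2 - 2*w + 5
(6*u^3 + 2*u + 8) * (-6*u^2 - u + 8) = -36*u^5 - 6*u^4 + 36*u^3 - 50*u^2 + 8*u + 64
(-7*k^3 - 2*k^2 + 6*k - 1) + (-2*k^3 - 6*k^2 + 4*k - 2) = -9*k^3 - 8*k^2 + 10*k - 3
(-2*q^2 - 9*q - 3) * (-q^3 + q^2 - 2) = 2*q^5 + 7*q^4 - 6*q^3 + q^2 + 18*q + 6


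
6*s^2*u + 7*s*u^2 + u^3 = u*(s + u)*(6*s + u)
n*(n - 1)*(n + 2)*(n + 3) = n^4 + 4*n^3 + n^2 - 6*n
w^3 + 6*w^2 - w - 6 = (w - 1)*(w + 1)*(w + 6)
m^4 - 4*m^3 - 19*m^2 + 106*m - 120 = (m - 4)*(m - 3)*(m - 2)*(m + 5)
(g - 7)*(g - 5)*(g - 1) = g^3 - 13*g^2 + 47*g - 35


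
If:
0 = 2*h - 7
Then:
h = 7/2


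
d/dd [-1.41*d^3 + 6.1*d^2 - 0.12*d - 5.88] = -4.23*d^2 + 12.2*d - 0.12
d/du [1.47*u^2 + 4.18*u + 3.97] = 2.94*u + 4.18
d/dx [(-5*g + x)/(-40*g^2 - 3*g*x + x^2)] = (-40*g^2 - 3*g*x + x^2 - (3*g - 2*x)*(5*g - x))/(40*g^2 + 3*g*x - x^2)^2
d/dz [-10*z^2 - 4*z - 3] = -20*z - 4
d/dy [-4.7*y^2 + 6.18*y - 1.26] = 6.18 - 9.4*y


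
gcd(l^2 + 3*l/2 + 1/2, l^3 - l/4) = l + 1/2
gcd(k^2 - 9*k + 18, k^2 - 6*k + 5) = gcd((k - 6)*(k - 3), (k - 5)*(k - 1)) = 1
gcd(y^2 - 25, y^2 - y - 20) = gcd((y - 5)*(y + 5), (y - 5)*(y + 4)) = y - 5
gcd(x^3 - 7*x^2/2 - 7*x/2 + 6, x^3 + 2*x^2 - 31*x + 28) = x^2 - 5*x + 4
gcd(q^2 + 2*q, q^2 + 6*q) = q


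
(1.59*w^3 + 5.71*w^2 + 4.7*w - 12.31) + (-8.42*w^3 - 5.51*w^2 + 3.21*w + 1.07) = -6.83*w^3 + 0.2*w^2 + 7.91*w - 11.24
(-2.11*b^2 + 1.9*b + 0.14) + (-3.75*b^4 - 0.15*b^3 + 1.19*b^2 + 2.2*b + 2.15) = -3.75*b^4 - 0.15*b^3 - 0.92*b^2 + 4.1*b + 2.29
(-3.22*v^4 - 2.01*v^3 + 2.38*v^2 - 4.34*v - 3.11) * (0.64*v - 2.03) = -2.0608*v^5 + 5.2502*v^4 + 5.6035*v^3 - 7.609*v^2 + 6.8198*v + 6.3133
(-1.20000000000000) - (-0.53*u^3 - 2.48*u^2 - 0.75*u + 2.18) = 0.53*u^3 + 2.48*u^2 + 0.75*u - 3.38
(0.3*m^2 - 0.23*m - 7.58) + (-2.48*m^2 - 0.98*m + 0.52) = -2.18*m^2 - 1.21*m - 7.06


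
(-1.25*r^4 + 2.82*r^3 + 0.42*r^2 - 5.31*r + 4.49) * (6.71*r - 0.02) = -8.3875*r^5 + 18.9472*r^4 + 2.7618*r^3 - 35.6385*r^2 + 30.2341*r - 0.0898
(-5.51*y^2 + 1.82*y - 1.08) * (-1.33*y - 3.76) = 7.3283*y^3 + 18.297*y^2 - 5.4068*y + 4.0608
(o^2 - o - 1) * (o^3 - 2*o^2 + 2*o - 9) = o^5 - 3*o^4 + 3*o^3 - 9*o^2 + 7*o + 9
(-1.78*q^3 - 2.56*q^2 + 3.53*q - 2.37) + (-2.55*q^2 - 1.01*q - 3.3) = -1.78*q^3 - 5.11*q^2 + 2.52*q - 5.67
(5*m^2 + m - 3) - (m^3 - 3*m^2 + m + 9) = -m^3 + 8*m^2 - 12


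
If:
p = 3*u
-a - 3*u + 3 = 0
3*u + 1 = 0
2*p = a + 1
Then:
No Solution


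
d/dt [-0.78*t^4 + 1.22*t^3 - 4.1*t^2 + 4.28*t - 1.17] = -3.12*t^3 + 3.66*t^2 - 8.2*t + 4.28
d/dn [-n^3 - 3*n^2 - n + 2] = -3*n^2 - 6*n - 1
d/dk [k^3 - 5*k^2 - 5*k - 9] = 3*k^2 - 10*k - 5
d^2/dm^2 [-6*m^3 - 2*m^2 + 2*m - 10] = -36*m - 4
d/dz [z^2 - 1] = 2*z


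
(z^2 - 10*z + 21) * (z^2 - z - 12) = z^4 - 11*z^3 + 19*z^2 + 99*z - 252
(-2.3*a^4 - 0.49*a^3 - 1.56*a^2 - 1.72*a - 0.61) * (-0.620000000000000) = 1.426*a^4 + 0.3038*a^3 + 0.9672*a^2 + 1.0664*a + 0.3782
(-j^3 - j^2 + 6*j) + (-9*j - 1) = -j^3 - j^2 - 3*j - 1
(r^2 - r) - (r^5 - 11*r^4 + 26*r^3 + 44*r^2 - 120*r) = -r^5 + 11*r^4 - 26*r^3 - 43*r^2 + 119*r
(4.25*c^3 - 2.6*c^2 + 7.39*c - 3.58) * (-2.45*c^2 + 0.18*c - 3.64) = -10.4125*c^5 + 7.135*c^4 - 34.0435*c^3 + 19.5652*c^2 - 27.544*c + 13.0312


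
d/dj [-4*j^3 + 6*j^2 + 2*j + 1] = -12*j^2 + 12*j + 2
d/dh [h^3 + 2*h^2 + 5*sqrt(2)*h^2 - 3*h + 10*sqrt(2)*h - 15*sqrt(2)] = 3*h^2 + 4*h + 10*sqrt(2)*h - 3 + 10*sqrt(2)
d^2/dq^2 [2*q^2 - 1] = 4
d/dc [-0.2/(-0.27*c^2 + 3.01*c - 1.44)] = (0.602 - 0.108*c)/(0.27*c^2 - 3.01*c + 1.44)^2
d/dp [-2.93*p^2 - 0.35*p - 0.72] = -5.86*p - 0.35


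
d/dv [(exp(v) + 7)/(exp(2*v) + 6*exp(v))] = (-exp(2*v) - 14*exp(v) - 42)*exp(-v)/(exp(2*v) + 12*exp(v) + 36)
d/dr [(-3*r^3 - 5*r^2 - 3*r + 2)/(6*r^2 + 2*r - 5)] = (-18*r^4 - 12*r^3 + 53*r^2 + 26*r + 11)/(36*r^4 + 24*r^3 - 56*r^2 - 20*r + 25)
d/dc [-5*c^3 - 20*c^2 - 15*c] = -15*c^2 - 40*c - 15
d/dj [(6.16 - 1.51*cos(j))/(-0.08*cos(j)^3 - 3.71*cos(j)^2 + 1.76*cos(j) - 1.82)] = (0.2416*cos(j)^3 + 4.1237*cos(j)^2 - 45.7072*cos(j) + 8.0934)*sin(j)/(0.0064*cos(j)^6 + 0.5936*cos(j)^5 + 13.4825*cos(j)^4 - 12.768*cos(j)^3 + 16.602*cos(j)^2 - 6.4064*cos(j) + 3.3124)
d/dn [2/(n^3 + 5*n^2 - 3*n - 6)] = 2*(-3*n^2 - 10*n + 3)/(n^3 + 5*n^2 - 3*n - 6)^2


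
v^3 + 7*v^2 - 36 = (v - 2)*(v + 3)*(v + 6)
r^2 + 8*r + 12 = (r + 2)*(r + 6)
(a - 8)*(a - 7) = a^2 - 15*a + 56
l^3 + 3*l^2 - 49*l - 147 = (l - 7)*(l + 3)*(l + 7)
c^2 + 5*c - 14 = (c - 2)*(c + 7)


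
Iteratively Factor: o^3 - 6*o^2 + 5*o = (o - 5)*(o^2 - o) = o*(o - 5)*(o - 1)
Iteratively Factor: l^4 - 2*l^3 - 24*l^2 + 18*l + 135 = (l + 3)*(l^3 - 5*l^2 - 9*l + 45) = (l - 3)*(l + 3)*(l^2 - 2*l - 15) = (l - 5)*(l - 3)*(l + 3)*(l + 3)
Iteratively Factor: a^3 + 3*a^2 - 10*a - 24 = (a + 4)*(a^2 - a - 6) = (a - 3)*(a + 4)*(a + 2)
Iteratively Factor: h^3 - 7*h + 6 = (h - 2)*(h^2 + 2*h - 3) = (h - 2)*(h + 3)*(h - 1)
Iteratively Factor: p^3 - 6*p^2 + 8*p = (p - 2)*(p^2 - 4*p) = (p - 4)*(p - 2)*(p)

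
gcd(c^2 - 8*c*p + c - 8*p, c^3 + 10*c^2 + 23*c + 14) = c + 1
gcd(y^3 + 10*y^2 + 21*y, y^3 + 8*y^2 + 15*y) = y^2 + 3*y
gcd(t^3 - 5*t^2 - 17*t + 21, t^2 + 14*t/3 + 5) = t + 3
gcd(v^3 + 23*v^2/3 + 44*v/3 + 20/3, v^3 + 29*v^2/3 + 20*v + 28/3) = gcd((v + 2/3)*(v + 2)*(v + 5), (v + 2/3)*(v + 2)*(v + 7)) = v^2 + 8*v/3 + 4/3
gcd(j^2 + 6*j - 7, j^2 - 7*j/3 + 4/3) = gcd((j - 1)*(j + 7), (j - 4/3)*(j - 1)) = j - 1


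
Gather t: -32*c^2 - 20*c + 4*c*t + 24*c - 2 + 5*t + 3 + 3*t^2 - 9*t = -32*c^2 + 4*c + 3*t^2 + t*(4*c - 4) + 1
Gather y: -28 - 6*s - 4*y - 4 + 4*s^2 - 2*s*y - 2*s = 4*s^2 - 8*s + y*(-2*s - 4) - 32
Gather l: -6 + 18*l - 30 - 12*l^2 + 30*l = -12*l^2 + 48*l - 36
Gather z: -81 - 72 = -153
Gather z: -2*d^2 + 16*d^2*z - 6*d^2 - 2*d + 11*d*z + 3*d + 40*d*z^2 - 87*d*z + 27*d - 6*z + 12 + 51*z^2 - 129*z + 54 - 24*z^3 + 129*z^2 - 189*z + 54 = -8*d^2 + 28*d - 24*z^3 + z^2*(40*d + 180) + z*(16*d^2 - 76*d - 324) + 120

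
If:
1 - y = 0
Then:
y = 1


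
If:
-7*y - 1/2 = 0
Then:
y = -1/14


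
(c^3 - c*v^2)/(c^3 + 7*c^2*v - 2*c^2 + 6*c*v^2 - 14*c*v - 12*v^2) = c*(c - v)/(c^2 + 6*c*v - 2*c - 12*v)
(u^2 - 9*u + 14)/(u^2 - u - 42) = (u - 2)/(u + 6)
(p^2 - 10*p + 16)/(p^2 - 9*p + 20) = (p^2 - 10*p + 16)/(p^2 - 9*p + 20)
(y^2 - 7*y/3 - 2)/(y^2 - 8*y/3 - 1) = (3*y + 2)/(3*y + 1)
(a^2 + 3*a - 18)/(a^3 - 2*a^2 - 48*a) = (a - 3)/(a*(a - 8))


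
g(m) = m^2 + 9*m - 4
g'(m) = 2*m + 9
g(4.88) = 63.73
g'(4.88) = 18.76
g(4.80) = 62.24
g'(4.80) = 18.60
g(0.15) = -2.63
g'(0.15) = 9.30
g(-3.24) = -22.66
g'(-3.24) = 2.52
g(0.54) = 1.15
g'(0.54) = 10.08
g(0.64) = 2.17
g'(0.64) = 10.28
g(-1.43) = -14.83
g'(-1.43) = 6.14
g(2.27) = 21.58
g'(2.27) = 13.54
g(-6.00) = -22.00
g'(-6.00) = -3.00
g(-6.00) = -22.00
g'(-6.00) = -3.00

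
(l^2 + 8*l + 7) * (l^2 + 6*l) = l^4 + 14*l^3 + 55*l^2 + 42*l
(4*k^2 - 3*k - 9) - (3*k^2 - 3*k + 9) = k^2 - 18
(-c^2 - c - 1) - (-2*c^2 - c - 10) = c^2 + 9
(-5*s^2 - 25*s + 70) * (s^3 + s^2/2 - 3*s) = -5*s^5 - 55*s^4/2 + 145*s^3/2 + 110*s^2 - 210*s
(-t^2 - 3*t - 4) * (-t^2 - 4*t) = t^4 + 7*t^3 + 16*t^2 + 16*t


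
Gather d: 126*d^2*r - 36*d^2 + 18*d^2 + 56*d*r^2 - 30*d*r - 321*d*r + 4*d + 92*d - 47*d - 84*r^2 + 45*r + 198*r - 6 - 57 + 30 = d^2*(126*r - 18) + d*(56*r^2 - 351*r + 49) - 84*r^2 + 243*r - 33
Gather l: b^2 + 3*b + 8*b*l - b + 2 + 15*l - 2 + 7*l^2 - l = b^2 + 2*b + 7*l^2 + l*(8*b + 14)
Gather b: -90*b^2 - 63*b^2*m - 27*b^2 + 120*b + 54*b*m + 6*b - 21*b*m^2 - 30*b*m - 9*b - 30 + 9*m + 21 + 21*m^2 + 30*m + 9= b^2*(-63*m - 117) + b*(-21*m^2 + 24*m + 117) + 21*m^2 + 39*m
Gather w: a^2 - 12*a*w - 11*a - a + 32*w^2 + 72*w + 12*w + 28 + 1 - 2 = a^2 - 12*a + 32*w^2 + w*(84 - 12*a) + 27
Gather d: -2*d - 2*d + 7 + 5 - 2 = 10 - 4*d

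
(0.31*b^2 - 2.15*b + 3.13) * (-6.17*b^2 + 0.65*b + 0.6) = -1.9127*b^4 + 13.467*b^3 - 20.5236*b^2 + 0.7445*b + 1.878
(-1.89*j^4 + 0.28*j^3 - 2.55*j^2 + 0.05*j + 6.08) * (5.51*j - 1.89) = -10.4139*j^5 + 5.1149*j^4 - 14.5797*j^3 + 5.095*j^2 + 33.4063*j - 11.4912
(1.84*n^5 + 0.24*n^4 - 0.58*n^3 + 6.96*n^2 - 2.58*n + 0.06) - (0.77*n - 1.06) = 1.84*n^5 + 0.24*n^4 - 0.58*n^3 + 6.96*n^2 - 3.35*n + 1.12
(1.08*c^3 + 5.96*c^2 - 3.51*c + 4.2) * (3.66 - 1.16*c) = -1.2528*c^4 - 2.9608*c^3 + 25.8852*c^2 - 17.7186*c + 15.372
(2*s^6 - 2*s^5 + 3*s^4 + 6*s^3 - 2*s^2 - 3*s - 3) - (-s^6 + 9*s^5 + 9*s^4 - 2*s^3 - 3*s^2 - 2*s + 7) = 3*s^6 - 11*s^5 - 6*s^4 + 8*s^3 + s^2 - s - 10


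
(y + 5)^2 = y^2 + 10*y + 25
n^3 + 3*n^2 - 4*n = n*(n - 1)*(n + 4)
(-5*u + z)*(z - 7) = -5*u*z + 35*u + z^2 - 7*z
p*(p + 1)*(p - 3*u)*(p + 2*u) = p^4 - p^3*u + p^3 - 6*p^2*u^2 - p^2*u - 6*p*u^2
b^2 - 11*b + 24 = (b - 8)*(b - 3)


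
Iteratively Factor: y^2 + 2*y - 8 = (y + 4)*(y - 2)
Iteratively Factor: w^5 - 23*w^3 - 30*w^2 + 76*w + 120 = (w - 5)*(w^4 + 5*w^3 + 2*w^2 - 20*w - 24) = (w - 5)*(w + 2)*(w^3 + 3*w^2 - 4*w - 12) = (w - 5)*(w + 2)^2*(w^2 + w - 6) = (w - 5)*(w - 2)*(w + 2)^2*(w + 3)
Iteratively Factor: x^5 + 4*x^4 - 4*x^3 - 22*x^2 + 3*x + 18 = (x - 2)*(x^4 + 6*x^3 + 8*x^2 - 6*x - 9) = (x - 2)*(x + 3)*(x^3 + 3*x^2 - x - 3) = (x - 2)*(x + 3)^2*(x^2 - 1) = (x - 2)*(x + 1)*(x + 3)^2*(x - 1)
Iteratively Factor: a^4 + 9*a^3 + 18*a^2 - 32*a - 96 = (a - 2)*(a^3 + 11*a^2 + 40*a + 48) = (a - 2)*(a + 4)*(a^2 + 7*a + 12) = (a - 2)*(a + 4)^2*(a + 3)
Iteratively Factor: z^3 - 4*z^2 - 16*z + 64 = (z - 4)*(z^2 - 16) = (z - 4)^2*(z + 4)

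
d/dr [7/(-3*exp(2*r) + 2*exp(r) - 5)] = (42*exp(r) - 14)*exp(r)/(3*exp(2*r) - 2*exp(r) + 5)^2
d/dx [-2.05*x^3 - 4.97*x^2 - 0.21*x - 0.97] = -6.15*x^2 - 9.94*x - 0.21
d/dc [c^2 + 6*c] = 2*c + 6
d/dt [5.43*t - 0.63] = 5.43000000000000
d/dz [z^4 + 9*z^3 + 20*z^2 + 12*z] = 4*z^3 + 27*z^2 + 40*z + 12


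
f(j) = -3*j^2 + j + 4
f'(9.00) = -53.00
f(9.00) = -230.00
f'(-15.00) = 91.00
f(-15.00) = -686.00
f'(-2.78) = 17.68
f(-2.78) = -21.97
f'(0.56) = -2.36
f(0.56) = 3.62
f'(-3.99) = 24.94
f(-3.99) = -47.75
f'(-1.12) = 7.72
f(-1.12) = -0.88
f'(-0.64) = 4.84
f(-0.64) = 2.13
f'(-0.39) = 3.34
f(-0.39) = 3.15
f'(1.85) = -10.10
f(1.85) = -4.42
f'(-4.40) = 27.40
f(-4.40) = -58.48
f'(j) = 1 - 6*j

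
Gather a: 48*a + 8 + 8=48*a + 16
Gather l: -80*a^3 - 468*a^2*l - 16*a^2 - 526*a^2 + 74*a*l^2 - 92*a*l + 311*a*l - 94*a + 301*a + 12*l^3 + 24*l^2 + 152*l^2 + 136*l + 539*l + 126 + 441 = -80*a^3 - 542*a^2 + 207*a + 12*l^3 + l^2*(74*a + 176) + l*(-468*a^2 + 219*a + 675) + 567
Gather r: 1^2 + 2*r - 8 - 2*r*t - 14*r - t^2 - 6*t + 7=r*(-2*t - 12) - t^2 - 6*t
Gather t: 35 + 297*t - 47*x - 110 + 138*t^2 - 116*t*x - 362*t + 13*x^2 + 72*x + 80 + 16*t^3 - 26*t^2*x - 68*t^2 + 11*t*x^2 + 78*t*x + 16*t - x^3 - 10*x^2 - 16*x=16*t^3 + t^2*(70 - 26*x) + t*(11*x^2 - 38*x - 49) - x^3 + 3*x^2 + 9*x + 5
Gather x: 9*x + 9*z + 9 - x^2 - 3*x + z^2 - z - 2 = -x^2 + 6*x + z^2 + 8*z + 7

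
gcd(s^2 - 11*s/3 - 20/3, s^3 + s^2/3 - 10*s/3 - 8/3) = s + 4/3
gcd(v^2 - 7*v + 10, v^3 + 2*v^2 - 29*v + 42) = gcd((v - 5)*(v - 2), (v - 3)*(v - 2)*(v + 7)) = v - 2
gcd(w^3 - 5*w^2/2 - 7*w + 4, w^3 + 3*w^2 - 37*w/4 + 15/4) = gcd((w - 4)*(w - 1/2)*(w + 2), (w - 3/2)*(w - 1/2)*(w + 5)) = w - 1/2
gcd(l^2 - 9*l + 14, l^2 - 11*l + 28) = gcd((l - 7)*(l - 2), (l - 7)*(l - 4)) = l - 7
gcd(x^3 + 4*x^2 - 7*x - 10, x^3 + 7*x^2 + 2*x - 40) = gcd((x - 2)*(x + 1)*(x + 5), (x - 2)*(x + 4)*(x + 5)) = x^2 + 3*x - 10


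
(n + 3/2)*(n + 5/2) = n^2 + 4*n + 15/4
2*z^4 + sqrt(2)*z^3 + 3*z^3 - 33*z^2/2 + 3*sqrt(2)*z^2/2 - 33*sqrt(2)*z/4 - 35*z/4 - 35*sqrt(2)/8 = (z - 5/2)*(z + 7/2)*(sqrt(2)*z + 1)*(sqrt(2)*z + sqrt(2)/2)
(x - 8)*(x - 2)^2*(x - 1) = x^4 - 13*x^3 + 48*x^2 - 68*x + 32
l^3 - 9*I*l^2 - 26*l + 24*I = (l - 4*I)*(l - 3*I)*(l - 2*I)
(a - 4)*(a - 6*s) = a^2 - 6*a*s - 4*a + 24*s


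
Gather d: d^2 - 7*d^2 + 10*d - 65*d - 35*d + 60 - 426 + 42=-6*d^2 - 90*d - 324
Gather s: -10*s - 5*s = -15*s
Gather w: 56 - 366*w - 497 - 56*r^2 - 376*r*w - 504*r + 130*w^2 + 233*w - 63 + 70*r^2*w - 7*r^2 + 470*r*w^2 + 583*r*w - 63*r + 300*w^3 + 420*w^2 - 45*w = -63*r^2 - 567*r + 300*w^3 + w^2*(470*r + 550) + w*(70*r^2 + 207*r - 178) - 504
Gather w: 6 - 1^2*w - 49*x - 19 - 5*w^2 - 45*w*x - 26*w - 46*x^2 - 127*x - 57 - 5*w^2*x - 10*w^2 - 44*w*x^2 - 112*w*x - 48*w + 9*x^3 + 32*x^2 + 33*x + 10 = w^2*(-5*x - 15) + w*(-44*x^2 - 157*x - 75) + 9*x^3 - 14*x^2 - 143*x - 60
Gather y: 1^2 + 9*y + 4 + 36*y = 45*y + 5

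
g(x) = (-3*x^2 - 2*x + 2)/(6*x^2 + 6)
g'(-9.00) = 0.01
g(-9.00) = -0.45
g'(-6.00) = 0.02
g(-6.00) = -0.42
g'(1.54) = -0.19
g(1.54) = -0.41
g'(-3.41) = 0.06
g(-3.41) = -0.34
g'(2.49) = -0.05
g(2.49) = -0.50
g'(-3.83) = 0.04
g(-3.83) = -0.37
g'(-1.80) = 0.21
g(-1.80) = -0.16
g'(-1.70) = 0.23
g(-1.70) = -0.14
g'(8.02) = 0.00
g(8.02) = -0.53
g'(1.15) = -0.34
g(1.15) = -0.31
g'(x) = -12*x*(-3*x^2 - 2*x + 2)/(6*x^2 + 6)^2 + (-6*x - 2)/(6*x^2 + 6)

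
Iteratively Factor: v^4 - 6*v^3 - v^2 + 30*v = (v)*(v^3 - 6*v^2 - v + 30) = v*(v - 3)*(v^2 - 3*v - 10) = v*(v - 5)*(v - 3)*(v + 2)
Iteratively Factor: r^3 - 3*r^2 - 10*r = (r - 5)*(r^2 + 2*r) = (r - 5)*(r + 2)*(r)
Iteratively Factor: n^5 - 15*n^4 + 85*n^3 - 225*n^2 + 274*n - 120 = (n - 5)*(n^4 - 10*n^3 + 35*n^2 - 50*n + 24) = (n - 5)*(n - 4)*(n^3 - 6*n^2 + 11*n - 6) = (n - 5)*(n - 4)*(n - 3)*(n^2 - 3*n + 2) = (n - 5)*(n - 4)*(n - 3)*(n - 2)*(n - 1)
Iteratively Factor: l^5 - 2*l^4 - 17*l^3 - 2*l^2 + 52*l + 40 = (l - 5)*(l^4 + 3*l^3 - 2*l^2 - 12*l - 8) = (l - 5)*(l + 2)*(l^3 + l^2 - 4*l - 4) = (l - 5)*(l + 2)^2*(l^2 - l - 2) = (l - 5)*(l + 1)*(l + 2)^2*(l - 2)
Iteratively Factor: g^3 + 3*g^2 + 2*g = (g + 1)*(g^2 + 2*g) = g*(g + 1)*(g + 2)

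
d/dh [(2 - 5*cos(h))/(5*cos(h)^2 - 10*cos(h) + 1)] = 5*(-5*cos(h)^2 + 4*cos(h) - 3)*sin(h)/(5*sin(h)^2 + 10*cos(h) - 6)^2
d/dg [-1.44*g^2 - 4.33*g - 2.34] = -2.88*g - 4.33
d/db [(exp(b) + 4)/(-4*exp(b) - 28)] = -3*exp(b)/(4*(exp(b) + 7)^2)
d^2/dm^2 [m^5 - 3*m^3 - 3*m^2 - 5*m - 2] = 20*m^3 - 18*m - 6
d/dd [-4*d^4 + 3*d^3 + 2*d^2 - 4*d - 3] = -16*d^3 + 9*d^2 + 4*d - 4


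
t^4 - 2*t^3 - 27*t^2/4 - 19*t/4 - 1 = (t - 4)*(t + 1/2)^2*(t + 1)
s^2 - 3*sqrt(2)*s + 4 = (s - 2*sqrt(2))*(s - sqrt(2))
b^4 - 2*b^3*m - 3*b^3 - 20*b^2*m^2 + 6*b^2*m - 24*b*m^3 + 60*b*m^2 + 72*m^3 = (b - 3)*(b - 6*m)*(b + 2*m)^2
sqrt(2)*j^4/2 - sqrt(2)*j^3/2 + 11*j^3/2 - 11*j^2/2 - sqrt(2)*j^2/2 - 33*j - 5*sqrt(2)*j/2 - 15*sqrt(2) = (j - 3)*(j + sqrt(2)/2)*(j + 5*sqrt(2))*(sqrt(2)*j/2 + sqrt(2))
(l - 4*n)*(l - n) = l^2 - 5*l*n + 4*n^2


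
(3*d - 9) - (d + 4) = 2*d - 13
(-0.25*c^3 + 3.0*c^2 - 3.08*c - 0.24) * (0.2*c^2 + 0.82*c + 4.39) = -0.05*c^5 + 0.395*c^4 + 0.7465*c^3 + 10.5964*c^2 - 13.718*c - 1.0536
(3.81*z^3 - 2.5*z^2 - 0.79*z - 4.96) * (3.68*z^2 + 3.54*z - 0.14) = 14.0208*z^5 + 4.2874*z^4 - 12.2906*z^3 - 20.6994*z^2 - 17.4478*z + 0.6944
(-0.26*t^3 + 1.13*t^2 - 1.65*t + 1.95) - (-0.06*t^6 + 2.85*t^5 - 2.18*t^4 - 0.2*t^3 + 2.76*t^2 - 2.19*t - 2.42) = 0.06*t^6 - 2.85*t^5 + 2.18*t^4 - 0.06*t^3 - 1.63*t^2 + 0.54*t + 4.37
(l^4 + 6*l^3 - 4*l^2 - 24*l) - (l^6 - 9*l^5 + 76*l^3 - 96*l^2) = -l^6 + 9*l^5 + l^4 - 70*l^3 + 92*l^2 - 24*l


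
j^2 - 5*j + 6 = (j - 3)*(j - 2)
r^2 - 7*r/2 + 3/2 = (r - 3)*(r - 1/2)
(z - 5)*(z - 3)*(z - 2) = z^3 - 10*z^2 + 31*z - 30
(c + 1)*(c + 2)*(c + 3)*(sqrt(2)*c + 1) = sqrt(2)*c^4 + c^3 + 6*sqrt(2)*c^3 + 6*c^2 + 11*sqrt(2)*c^2 + 6*sqrt(2)*c + 11*c + 6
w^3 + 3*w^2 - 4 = (w - 1)*(w + 2)^2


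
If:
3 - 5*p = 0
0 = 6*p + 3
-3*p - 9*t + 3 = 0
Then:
No Solution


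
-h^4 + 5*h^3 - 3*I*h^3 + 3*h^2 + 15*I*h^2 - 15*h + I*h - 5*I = (h - 5)*(h + I)*(-I*h + 1)^2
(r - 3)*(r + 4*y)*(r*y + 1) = r^3*y + 4*r^2*y^2 - 3*r^2*y + r^2 - 12*r*y^2 + 4*r*y - 3*r - 12*y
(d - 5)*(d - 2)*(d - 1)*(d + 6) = d^4 - 2*d^3 - 31*d^2 + 92*d - 60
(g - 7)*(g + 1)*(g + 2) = g^3 - 4*g^2 - 19*g - 14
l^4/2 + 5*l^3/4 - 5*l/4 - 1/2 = (l/2 + 1)*(l - 1)*(l + 1/2)*(l + 1)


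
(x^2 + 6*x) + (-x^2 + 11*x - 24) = 17*x - 24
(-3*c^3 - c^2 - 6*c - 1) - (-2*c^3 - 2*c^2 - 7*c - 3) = -c^3 + c^2 + c + 2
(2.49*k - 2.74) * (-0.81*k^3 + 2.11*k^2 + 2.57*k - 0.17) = -2.0169*k^4 + 7.4733*k^3 + 0.6179*k^2 - 7.4651*k + 0.4658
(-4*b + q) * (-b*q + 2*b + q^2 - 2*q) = 4*b^2*q - 8*b^2 - 5*b*q^2 + 10*b*q + q^3 - 2*q^2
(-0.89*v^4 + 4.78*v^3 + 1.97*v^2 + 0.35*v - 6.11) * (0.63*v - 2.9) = -0.5607*v^5 + 5.5924*v^4 - 12.6209*v^3 - 5.4925*v^2 - 4.8643*v + 17.719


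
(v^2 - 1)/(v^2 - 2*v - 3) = (v - 1)/(v - 3)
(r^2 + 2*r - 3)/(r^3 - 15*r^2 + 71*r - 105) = (r^2 + 2*r - 3)/(r^3 - 15*r^2 + 71*r - 105)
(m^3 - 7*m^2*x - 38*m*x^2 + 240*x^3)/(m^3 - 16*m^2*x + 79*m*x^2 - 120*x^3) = (-m - 6*x)/(-m + 3*x)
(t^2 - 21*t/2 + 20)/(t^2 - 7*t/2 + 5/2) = (t - 8)/(t - 1)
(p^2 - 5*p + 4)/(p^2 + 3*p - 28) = (p - 1)/(p + 7)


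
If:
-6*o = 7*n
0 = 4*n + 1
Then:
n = -1/4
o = 7/24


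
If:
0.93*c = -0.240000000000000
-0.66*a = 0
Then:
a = 0.00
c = -0.26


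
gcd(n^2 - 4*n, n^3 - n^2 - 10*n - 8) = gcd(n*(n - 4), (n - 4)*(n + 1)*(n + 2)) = n - 4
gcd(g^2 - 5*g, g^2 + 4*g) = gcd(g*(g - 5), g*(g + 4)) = g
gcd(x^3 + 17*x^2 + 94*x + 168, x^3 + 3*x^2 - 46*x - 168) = x^2 + 10*x + 24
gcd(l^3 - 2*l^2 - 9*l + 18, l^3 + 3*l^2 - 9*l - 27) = l^2 - 9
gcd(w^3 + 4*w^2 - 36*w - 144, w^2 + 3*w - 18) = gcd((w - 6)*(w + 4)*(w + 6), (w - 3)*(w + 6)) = w + 6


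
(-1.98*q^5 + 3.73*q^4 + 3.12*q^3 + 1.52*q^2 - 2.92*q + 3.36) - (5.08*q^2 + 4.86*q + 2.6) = -1.98*q^5 + 3.73*q^4 + 3.12*q^3 - 3.56*q^2 - 7.78*q + 0.76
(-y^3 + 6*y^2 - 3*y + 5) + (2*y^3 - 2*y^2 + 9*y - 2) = y^3 + 4*y^2 + 6*y + 3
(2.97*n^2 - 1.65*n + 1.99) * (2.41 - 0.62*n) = -1.8414*n^3 + 8.1807*n^2 - 5.2103*n + 4.7959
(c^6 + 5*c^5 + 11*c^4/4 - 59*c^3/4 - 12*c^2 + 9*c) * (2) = 2*c^6 + 10*c^5 + 11*c^4/2 - 59*c^3/2 - 24*c^2 + 18*c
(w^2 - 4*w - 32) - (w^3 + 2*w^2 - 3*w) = -w^3 - w^2 - w - 32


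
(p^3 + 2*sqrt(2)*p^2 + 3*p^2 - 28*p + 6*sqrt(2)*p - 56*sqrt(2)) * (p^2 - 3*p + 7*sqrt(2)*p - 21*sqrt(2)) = p^5 + 9*sqrt(2)*p^4 - 9*p^3 - 333*sqrt(2)*p^2 + 84*p^2 - 1036*p + 756*sqrt(2)*p + 2352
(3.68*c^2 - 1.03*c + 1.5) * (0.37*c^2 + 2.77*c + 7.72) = 1.3616*c^4 + 9.8125*c^3 + 26.1115*c^2 - 3.7966*c + 11.58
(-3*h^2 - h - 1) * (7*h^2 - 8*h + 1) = -21*h^4 + 17*h^3 - 2*h^2 + 7*h - 1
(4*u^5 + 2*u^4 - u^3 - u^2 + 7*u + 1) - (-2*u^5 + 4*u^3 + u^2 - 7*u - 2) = 6*u^5 + 2*u^4 - 5*u^3 - 2*u^2 + 14*u + 3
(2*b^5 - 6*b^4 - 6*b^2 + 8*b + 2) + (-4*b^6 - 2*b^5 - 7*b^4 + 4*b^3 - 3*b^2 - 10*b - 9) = -4*b^6 - 13*b^4 + 4*b^3 - 9*b^2 - 2*b - 7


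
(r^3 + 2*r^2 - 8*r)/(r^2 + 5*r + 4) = r*(r - 2)/(r + 1)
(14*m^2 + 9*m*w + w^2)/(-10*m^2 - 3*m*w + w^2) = (7*m + w)/(-5*m + w)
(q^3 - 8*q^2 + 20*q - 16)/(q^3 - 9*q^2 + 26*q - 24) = (q - 2)/(q - 3)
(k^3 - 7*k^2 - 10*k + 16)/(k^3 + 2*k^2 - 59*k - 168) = (k^2 + k - 2)/(k^2 + 10*k + 21)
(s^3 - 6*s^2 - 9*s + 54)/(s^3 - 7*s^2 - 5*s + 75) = (s^2 - 9*s + 18)/(s^2 - 10*s + 25)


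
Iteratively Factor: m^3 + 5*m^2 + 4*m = (m + 1)*(m^2 + 4*m) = (m + 1)*(m + 4)*(m)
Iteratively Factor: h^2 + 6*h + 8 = (h + 2)*(h + 4)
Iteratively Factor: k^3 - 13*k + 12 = (k - 3)*(k^2 + 3*k - 4) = (k - 3)*(k + 4)*(k - 1)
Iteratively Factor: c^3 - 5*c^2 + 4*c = (c - 1)*(c^2 - 4*c) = c*(c - 1)*(c - 4)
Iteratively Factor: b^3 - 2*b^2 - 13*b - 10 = (b + 1)*(b^2 - 3*b - 10) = (b - 5)*(b + 1)*(b + 2)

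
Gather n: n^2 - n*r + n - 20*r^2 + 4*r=n^2 + n*(1 - r) - 20*r^2 + 4*r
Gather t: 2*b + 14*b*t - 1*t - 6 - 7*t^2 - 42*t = 2*b - 7*t^2 + t*(14*b - 43) - 6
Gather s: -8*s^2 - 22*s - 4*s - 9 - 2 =-8*s^2 - 26*s - 11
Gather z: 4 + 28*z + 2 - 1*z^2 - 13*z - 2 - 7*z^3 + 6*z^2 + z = -7*z^3 + 5*z^2 + 16*z + 4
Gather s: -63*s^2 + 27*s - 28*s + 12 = -63*s^2 - s + 12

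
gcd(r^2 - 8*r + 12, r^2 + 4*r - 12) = r - 2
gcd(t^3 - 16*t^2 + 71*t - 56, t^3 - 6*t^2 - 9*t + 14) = t^2 - 8*t + 7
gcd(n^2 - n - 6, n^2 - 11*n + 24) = n - 3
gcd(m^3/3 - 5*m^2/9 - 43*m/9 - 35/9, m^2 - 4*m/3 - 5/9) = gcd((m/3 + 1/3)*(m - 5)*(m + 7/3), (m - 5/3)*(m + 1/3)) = 1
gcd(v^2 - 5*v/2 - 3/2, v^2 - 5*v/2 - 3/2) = v^2 - 5*v/2 - 3/2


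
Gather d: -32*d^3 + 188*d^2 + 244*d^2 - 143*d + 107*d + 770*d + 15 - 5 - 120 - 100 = -32*d^3 + 432*d^2 + 734*d - 210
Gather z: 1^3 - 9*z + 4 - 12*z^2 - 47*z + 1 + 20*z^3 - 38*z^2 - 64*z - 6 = 20*z^3 - 50*z^2 - 120*z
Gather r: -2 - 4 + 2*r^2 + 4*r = 2*r^2 + 4*r - 6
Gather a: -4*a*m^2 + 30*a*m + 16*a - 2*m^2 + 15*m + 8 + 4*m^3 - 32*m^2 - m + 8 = a*(-4*m^2 + 30*m + 16) + 4*m^3 - 34*m^2 + 14*m + 16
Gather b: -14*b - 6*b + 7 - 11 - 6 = -20*b - 10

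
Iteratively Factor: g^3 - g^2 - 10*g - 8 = (g - 4)*(g^2 + 3*g + 2) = (g - 4)*(g + 2)*(g + 1)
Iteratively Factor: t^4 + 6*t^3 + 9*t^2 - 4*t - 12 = (t + 2)*(t^3 + 4*t^2 + t - 6) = (t + 2)^2*(t^2 + 2*t - 3) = (t + 2)^2*(t + 3)*(t - 1)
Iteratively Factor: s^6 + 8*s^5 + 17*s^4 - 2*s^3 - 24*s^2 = (s + 4)*(s^5 + 4*s^4 + s^3 - 6*s^2) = (s - 1)*(s + 4)*(s^4 + 5*s^3 + 6*s^2) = (s - 1)*(s + 2)*(s + 4)*(s^3 + 3*s^2) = s*(s - 1)*(s + 2)*(s + 4)*(s^2 + 3*s) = s*(s - 1)*(s + 2)*(s + 3)*(s + 4)*(s)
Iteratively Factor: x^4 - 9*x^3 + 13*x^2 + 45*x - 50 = (x - 5)*(x^3 - 4*x^2 - 7*x + 10) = (x - 5)^2*(x^2 + x - 2) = (x - 5)^2*(x - 1)*(x + 2)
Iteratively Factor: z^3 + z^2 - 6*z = (z - 2)*(z^2 + 3*z) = (z - 2)*(z + 3)*(z)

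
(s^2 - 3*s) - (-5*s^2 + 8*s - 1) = 6*s^2 - 11*s + 1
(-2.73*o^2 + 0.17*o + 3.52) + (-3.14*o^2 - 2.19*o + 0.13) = -5.87*o^2 - 2.02*o + 3.65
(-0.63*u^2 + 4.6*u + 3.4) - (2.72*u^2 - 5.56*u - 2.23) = -3.35*u^2 + 10.16*u + 5.63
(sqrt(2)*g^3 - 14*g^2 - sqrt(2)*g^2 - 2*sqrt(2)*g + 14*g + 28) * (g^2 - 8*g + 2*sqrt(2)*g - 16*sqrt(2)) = sqrt(2)*g^5 - 9*sqrt(2)*g^4 - 10*g^4 - 22*sqrt(2)*g^3 + 90*g^3 - 60*g^2 + 268*sqrt(2)*g^2 - 168*sqrt(2)*g - 160*g - 448*sqrt(2)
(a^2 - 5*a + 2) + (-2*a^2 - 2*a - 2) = -a^2 - 7*a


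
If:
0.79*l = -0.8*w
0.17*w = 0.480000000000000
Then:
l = -2.86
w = 2.82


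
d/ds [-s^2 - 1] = -2*s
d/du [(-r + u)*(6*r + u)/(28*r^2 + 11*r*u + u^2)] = 2*r*(103*r^2 + 34*r*u + 3*u^2)/(784*r^4 + 616*r^3*u + 177*r^2*u^2 + 22*r*u^3 + u^4)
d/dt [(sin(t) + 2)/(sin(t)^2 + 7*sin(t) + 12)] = (-4*sin(t) + cos(t)^2 - 3)*cos(t)/(sin(t)^2 + 7*sin(t) + 12)^2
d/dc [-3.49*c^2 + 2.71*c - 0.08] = 2.71 - 6.98*c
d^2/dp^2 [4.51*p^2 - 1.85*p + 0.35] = 9.02000000000000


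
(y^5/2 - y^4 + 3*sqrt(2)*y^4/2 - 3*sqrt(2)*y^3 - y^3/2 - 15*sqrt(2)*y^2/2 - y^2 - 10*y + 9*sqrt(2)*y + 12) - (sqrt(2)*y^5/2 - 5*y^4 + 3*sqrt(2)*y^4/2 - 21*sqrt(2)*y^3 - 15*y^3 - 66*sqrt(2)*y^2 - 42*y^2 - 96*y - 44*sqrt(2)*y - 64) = -sqrt(2)*y^5/2 + y^5/2 + 4*y^4 + 29*y^3/2 + 18*sqrt(2)*y^3 + 41*y^2 + 117*sqrt(2)*y^2/2 + 53*sqrt(2)*y + 86*y + 76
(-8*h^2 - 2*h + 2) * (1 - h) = 8*h^3 - 6*h^2 - 4*h + 2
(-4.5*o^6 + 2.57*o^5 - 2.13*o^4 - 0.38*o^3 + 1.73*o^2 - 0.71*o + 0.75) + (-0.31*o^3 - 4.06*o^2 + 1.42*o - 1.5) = -4.5*o^6 + 2.57*o^5 - 2.13*o^4 - 0.69*o^3 - 2.33*o^2 + 0.71*o - 0.75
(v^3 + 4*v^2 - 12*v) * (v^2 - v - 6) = v^5 + 3*v^4 - 22*v^3 - 12*v^2 + 72*v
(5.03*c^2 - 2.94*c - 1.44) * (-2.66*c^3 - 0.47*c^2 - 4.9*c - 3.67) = -13.3798*c^5 + 5.4563*c^4 - 19.4348*c^3 - 3.3773*c^2 + 17.8458*c + 5.2848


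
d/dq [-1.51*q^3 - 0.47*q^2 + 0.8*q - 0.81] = -4.53*q^2 - 0.94*q + 0.8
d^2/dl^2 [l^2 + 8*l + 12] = 2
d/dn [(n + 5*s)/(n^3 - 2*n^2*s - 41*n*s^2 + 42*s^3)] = (n^3 - 2*n^2*s - 41*n*s^2 + 42*s^3 + (n + 5*s)*(-3*n^2 + 4*n*s + 41*s^2))/(n^3 - 2*n^2*s - 41*n*s^2 + 42*s^3)^2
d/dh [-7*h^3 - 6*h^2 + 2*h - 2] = -21*h^2 - 12*h + 2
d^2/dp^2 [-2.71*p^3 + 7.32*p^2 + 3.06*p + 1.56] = 14.64 - 16.26*p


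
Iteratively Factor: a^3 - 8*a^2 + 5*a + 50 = (a - 5)*(a^2 - 3*a - 10) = (a - 5)*(a + 2)*(a - 5)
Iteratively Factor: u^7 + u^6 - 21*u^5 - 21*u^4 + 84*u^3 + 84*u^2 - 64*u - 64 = (u + 1)*(u^6 - 21*u^4 + 84*u^2 - 64) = (u - 4)*(u + 1)*(u^5 + 4*u^4 - 5*u^3 - 20*u^2 + 4*u + 16) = (u - 4)*(u + 1)*(u + 4)*(u^4 - 5*u^2 + 4) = (u - 4)*(u - 2)*(u + 1)*(u + 4)*(u^3 + 2*u^2 - u - 2) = (u - 4)*(u - 2)*(u - 1)*(u + 1)*(u + 4)*(u^2 + 3*u + 2) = (u - 4)*(u - 2)*(u - 1)*(u + 1)*(u + 2)*(u + 4)*(u + 1)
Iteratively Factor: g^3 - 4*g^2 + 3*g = (g - 3)*(g^2 - g) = g*(g - 3)*(g - 1)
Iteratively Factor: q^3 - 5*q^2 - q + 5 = (q - 1)*(q^2 - 4*q - 5) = (q - 1)*(q + 1)*(q - 5)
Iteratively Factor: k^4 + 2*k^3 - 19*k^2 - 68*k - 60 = (k + 3)*(k^3 - k^2 - 16*k - 20) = (k + 2)*(k + 3)*(k^2 - 3*k - 10) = (k - 5)*(k + 2)*(k + 3)*(k + 2)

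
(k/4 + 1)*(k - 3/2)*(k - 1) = k^3/4 + 3*k^2/8 - 17*k/8 + 3/2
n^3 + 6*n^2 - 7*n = n*(n - 1)*(n + 7)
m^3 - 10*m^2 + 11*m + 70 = (m - 7)*(m - 5)*(m + 2)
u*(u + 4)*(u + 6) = u^3 + 10*u^2 + 24*u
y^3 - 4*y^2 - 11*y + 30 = (y - 5)*(y - 2)*(y + 3)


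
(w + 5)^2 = w^2 + 10*w + 25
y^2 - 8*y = y*(y - 8)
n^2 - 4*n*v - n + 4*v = (n - 1)*(n - 4*v)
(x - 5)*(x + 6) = x^2 + x - 30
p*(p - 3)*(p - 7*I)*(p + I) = p^4 - 3*p^3 - 6*I*p^3 + 7*p^2 + 18*I*p^2 - 21*p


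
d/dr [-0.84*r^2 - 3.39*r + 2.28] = -1.68*r - 3.39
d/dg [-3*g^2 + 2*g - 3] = 2 - 6*g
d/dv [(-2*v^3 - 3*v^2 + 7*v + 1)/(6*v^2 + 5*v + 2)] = (-12*v^4 - 20*v^3 - 69*v^2 - 24*v + 9)/(36*v^4 + 60*v^3 + 49*v^2 + 20*v + 4)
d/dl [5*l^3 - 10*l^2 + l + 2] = 15*l^2 - 20*l + 1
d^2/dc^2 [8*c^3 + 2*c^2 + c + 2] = 48*c + 4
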